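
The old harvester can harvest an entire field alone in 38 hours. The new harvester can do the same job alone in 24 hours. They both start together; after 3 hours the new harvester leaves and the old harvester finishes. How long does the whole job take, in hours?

133/4 hours

In the first 3 hours the combined rate is 31/456, so 31/152 of the job is done, leaving 121/152.
After the new harvester leaves the rate is 1/38 per hour; the remaining 121/152 takes 121/4 hours.
Total = 3 + 121/4 = 133/4 hours.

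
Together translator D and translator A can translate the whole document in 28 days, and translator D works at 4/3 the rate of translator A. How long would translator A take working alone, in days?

196/3 days

Let translator A's rate be r; then translator D's rate is (4/3)r, so together (4/3 + 1)r = (7/3)r = 1/28.
Thus r = 3/196 per day.
Translator A alone: 196/3 days; translator D alone: 49 days.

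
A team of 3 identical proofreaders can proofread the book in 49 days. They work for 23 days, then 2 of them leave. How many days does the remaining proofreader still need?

78 days

One proofreader does 1/147 of the job per day.
After 23 days with 3 proofreaders, 23/49 is done (26/49 left).
With 1 proofreader the rate is 1/147, so the rest takes 26/49 ÷ 1/147 = 78 days.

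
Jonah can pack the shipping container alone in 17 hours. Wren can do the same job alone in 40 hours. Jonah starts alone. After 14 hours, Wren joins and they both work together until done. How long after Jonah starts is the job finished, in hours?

In the first 14 hours Jonah alone does 14/17 of the job, leaving 3/17.
Once everyone is working, combined rate: 1/17 + 1/40 = (40 + 17)/680 = 57/680 per hour.
Remaining 3/17 at 57/680 per hour takes 40/19 hours.
Total from the start = 14 + 40/19 = 306/19 hours.

306/19 hours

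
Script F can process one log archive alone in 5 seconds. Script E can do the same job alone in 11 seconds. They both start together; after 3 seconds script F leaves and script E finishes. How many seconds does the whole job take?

In the first 3 seconds the combined rate is 16/55, so 48/55 of the job is done, leaving 7/55.
After script F leaves the rate is 1/11 per second; the remaining 7/55 takes 7/5 seconds.
Total = 3 + 7/5 = 22/5 seconds.

22/5 seconds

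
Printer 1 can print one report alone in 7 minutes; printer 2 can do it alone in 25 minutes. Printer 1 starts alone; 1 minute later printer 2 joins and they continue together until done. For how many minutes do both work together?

In 1 minute printer 1 does 1/7 of the job, leaving 6/7.
Printer 1 and printer 2 together work at 32/175 per minute, so finishing takes 6/7 ÷ 32/175 = 75/16 minutes.

75/16 minutes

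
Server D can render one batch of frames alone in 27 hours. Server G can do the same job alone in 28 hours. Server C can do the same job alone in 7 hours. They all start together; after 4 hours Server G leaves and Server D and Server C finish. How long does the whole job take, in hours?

In the first 4 hours the combined rate is 163/756, so 163/189 of the job is done, leaving 26/189.
After Server G leaves the rate is 34/189 per hour; the remaining 26/189 takes 13/17 hours.
Total = 4 + 13/17 = 81/17 hours.

81/17 hours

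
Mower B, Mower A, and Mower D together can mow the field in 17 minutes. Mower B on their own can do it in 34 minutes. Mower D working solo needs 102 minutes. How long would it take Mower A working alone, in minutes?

Combined rate is 1/17 per minute.
Known contribution: 1/34 + 1/102 = (3 + 1)/102 = 4/102 = 2/51 per minute.
So Mower A's rate is 1/17 − 2/51 = 1/51, meaning 51 minutes alone.

51 minutes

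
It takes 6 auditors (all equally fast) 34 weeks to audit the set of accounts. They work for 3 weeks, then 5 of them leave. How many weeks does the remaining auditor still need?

186 weeks

One auditor does 1/204 of the job per week.
After 3 weeks with 6 auditors, 3/34 is done (31/34 left).
With 1 auditor the rate is 1/204, so the rest takes 31/34 ÷ 1/204 = 186 weeks.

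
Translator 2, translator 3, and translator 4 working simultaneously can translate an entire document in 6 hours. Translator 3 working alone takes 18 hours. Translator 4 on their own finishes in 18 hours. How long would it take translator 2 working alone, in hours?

18 hours

Combined rate is 1/6 per hour.
Known contribution: 1/18 + 1/18 = (1 + 1)/18 = 2/18 = 1/9 per hour.
So translator 2's rate is 1/6 − 1/9 = 1/18, meaning 18 hours alone.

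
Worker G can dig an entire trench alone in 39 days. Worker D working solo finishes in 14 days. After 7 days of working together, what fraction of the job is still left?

Combined rate: 1/39 + 1/14 = (14 + 39)/546 = 53/546 per day.
In 7 days they complete 7·53/546 = 53/78 of the job.
So 25/78 remains.

25/78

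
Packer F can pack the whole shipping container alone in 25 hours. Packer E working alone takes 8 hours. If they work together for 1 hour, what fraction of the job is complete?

33/200

Combined rate: 1/25 + 1/8 = (8 + 25)/200 = 33/200 per hour.
In 1 hour they complete 1·33/200 = 33/200 of the job.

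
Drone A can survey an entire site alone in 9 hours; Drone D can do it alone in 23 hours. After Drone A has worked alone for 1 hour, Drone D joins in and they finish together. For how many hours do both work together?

23/4 hours

In 1 hour Drone A does 1/9 of the job, leaving 8/9.
Drone A and Drone D together work at 32/207 per hour, so finishing takes 8/9 ÷ 32/207 = 23/4 hours.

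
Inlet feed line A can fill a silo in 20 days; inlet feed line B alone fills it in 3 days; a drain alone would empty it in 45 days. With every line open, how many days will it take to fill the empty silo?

36/13 days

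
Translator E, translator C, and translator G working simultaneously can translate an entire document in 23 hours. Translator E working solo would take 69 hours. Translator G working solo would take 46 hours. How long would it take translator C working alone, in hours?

138 hours

Combined rate is 1/23 per hour.
Known contribution: 1/69 + 1/46 = (2 + 3)/138 = 5/138 per hour.
So translator C's rate is 1/23 − 5/138 = 1/138, meaning 138 hours alone.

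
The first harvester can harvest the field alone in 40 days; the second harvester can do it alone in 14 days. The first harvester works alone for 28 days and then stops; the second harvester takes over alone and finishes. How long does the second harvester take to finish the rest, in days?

In 28 days the first harvester does 28/40 = 7/10 of the job, leaving 3/10.
The second harvester works at 1/14 per day, so finishing takes 3/10 ÷ 1/14 = 21/5 days.

21/5 days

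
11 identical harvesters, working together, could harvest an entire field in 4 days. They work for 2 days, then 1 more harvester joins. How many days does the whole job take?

23/6 days

One harvester does 1/44 of the job per day.
After 2 days with 11 harvesters, 1/2 is done (1/2 left).
With 12 harvesters the rate is 12/44 = 3/11, so the rest takes 1/2 ÷ 3/11 = 11/6 days.
Total = 2 + 11/6 = 23/6 days.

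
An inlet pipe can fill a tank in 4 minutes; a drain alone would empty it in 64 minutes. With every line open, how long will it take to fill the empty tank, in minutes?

64/15 minutes

Net rate = 1/4 − 1/64 = (16 − 1)/64 = 15/64 per minute.
Filling time = 1 ÷ (15/64) = 64/15 minutes.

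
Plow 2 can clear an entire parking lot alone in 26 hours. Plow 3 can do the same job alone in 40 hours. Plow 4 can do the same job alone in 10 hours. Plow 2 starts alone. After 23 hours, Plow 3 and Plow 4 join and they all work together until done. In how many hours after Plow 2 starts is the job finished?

In the first 23 hours Plow 2 alone does 23/26 of the job, leaving 3/26.
Once everyone is working, combined rate: 1/26 + 1/40 + 1/10 = (20 + 13 + 52)/520 = 85/520 = 17/104 per hour.
Remaining 3/26 at 17/104 per hour takes 12/17 hours.
Total from the start = 23 + 12/17 = 403/17 hours.

403/17 hours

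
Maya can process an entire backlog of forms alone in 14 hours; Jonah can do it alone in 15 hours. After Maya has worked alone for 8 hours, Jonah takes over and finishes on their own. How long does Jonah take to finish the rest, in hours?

In 8 hours Maya does 8/14 = 4/7 of the job, leaving 3/7.
Jonah works at 1/15 per hour, so finishing takes 3/7 ÷ 1/15 = 45/7 hours.

45/7 hours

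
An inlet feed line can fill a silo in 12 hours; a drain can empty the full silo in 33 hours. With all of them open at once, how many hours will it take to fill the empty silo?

Net rate = 1/12 − 1/33 = (11 − 4)/132 = 7/132 per hour.
Filling time = 1 ÷ (7/132) = 132/7 hours.

132/7 hours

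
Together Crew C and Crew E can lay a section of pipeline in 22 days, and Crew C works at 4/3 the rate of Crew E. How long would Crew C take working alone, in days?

Let Crew E's rate be r; then Crew C's rate is (4/3)r, so together (4/3 + 1)r = (7/3)r = 1/22.
Thus r = 3/154 per day.
Crew E alone: 154/3 days; Crew C alone: 77/2 days.

77/2 days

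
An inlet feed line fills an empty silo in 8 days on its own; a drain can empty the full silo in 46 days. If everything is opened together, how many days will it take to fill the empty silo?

184/19 days

Net rate = 1/8 − 1/46 = (23 − 4)/184 = 19/184 per day.
Filling time = 1 ÷ (19/184) = 184/19 days.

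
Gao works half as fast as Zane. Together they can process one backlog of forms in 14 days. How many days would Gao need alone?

42 days

Let Zane's rate be r; then Gao's rate is (1/2)r, so together (1/2 + 1)r = (3/2)r = 1/14.
Thus r = 1/21 per day.
Zane alone: 21 days; Gao alone: 42 days.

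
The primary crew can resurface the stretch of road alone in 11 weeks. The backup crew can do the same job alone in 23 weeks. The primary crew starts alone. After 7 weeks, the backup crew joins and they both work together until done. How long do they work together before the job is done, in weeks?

46/17 weeks

In the first 7 weeks the primary crew alone does 7/11 of the job, leaving 4/11.
Once everyone is working, combined rate: 1/11 + 1/23 = (23 + 11)/253 = 34/253 per week.
Remaining 4/11 at 34/253 per week takes 46/17 weeks.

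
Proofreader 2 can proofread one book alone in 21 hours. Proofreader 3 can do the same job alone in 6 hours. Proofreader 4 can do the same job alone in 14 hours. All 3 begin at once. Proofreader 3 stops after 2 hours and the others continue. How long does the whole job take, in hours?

28/5 hours

In the first 2 hours the combined rate is 2/7, so 4/7 of the job is done, leaving 3/7.
After Proofreader 3 leaves the rate is 5/42 per hour; the remaining 3/7 takes 18/5 hours.
Total = 2 + 18/5 = 28/5 hours.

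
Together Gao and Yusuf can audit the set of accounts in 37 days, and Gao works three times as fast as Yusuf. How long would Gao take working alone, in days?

Let Yusuf's rate be r; then Gao's rate is 3r, so together (3 + 1)r = 4r = 1/37.
Thus r = 1/148 per day.
Yusuf alone: 148 days; Gao alone: 148/3 days.

148/3 days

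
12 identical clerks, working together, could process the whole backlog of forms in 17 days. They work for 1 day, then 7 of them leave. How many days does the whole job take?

197/5 days

One clerk does 1/204 of the job per day.
After 1 day with 12 clerks, 1/17 is done (16/17 left).
With 5 clerks the rate is 5/204, so the rest takes 16/17 ÷ 5/204 = 192/5 days.
Total = 1 + 192/5 = 197/5 days.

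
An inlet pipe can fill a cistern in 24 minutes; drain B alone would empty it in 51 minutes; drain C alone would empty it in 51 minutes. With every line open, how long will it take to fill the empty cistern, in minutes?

408 minutes

Net rate = 1/24 − 1/51 − 1/51 = (17 − 8 − 8)/408 = 1/408 per minute.
Filling time = 1 ÷ (1/408) = 408 minutes.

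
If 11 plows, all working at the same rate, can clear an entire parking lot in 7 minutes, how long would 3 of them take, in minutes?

77/3 minutes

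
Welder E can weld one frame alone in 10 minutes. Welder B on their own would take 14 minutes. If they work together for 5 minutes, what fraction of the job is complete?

Combined rate: 1/10 + 1/14 = (7 + 5)/70 = 12/70 = 6/35 per minute.
In 5 minutes they complete 5·6/35 = 6/7 of the job.

6/7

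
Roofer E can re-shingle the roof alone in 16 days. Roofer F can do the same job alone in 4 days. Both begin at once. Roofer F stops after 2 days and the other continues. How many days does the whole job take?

In the first 2 days the combined rate is 5/16, so 5/8 of the job is done, leaving 3/8.
After Roofer F leaves the rate is 1/16 per day; the remaining 3/8 takes 6 days.
Total = 2 + 6 = 8 days.

8 days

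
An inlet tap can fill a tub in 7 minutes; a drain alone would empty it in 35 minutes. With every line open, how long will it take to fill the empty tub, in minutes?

35/4 minutes

Net rate = 1/7 − 1/35 = (5 − 1)/35 = 4/35 per minute.
Filling time = 1 ÷ (4/35) = 35/4 minutes.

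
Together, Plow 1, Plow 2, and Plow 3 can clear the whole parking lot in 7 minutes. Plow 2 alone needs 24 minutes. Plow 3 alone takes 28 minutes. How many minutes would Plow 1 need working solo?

Combined rate is 1/7 per minute.
Known contribution: 1/24 + 1/28 = (7 + 6)/168 = 13/168 per minute.
So Plow 1's rate is 1/7 − 13/168 = 11/168, meaning 168/11 minutes alone.

168/11 minutes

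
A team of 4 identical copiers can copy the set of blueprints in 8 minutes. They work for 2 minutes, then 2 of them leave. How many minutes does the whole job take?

14 minutes

One copier does 1/32 of the job per minute.
After 2 minutes with 4 copiers, 1/4 is done (3/4 left).
With 2 copiers the rate is 2/32 = 1/16, so the rest takes 3/4 ÷ 1/16 = 12 minutes.
Total = 2 + 12 = 14 minutes.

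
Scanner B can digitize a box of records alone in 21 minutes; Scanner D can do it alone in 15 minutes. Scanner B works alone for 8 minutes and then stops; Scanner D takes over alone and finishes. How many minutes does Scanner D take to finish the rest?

65/7 minutes

In 8 minutes Scanner B does 8/21 of the job, leaving 13/21.
Scanner D works at 1/15 per minute, so finishing takes 13/21 ÷ 1/15 = 65/7 minutes.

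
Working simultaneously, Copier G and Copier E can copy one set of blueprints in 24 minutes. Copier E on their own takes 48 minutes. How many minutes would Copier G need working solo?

48 minutes

Combined rate is 1/24 per minute.
Known contribution: 1/48 per minute.
So Copier G's rate is 1/24 − 1/48 = 1/48, meaning 48 minutes alone.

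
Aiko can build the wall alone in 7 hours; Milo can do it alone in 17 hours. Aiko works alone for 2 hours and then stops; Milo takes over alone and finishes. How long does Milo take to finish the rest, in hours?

85/7 hours

In 2 hours Aiko does 2/7 of the job, leaving 5/7.
Milo works at 1/17 per hour, so finishing takes 5/7 ÷ 1/17 = 85/7 hours.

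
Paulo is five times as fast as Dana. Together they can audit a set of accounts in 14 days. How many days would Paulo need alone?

Let Dana's rate be r; then Paulo's rate is 5r, so together (5 + 1)r = 6r = 1/14.
Thus r = 1/84 per day.
Dana alone: 84 days; Paulo alone: 84/5 days.

84/5 days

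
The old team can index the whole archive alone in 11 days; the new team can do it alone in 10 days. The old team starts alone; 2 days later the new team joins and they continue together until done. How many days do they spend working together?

30/7 days

In 2 days the old team does 2/11 of the job, leaving 9/11.
The old team and the new team together work at 21/110 per day, so finishing takes 9/11 ÷ 21/110 = 30/7 days.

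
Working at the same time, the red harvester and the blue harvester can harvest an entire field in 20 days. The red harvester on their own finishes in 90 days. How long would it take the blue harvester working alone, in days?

Combined rate is 1/20 per day.
Known contribution: 1/90 per day.
So the blue harvester's rate is 1/20 − 1/90 = 7/180, meaning 180/7 days alone.

180/7 days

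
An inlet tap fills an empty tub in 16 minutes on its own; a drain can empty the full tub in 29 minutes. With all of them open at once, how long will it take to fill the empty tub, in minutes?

464/13 minutes

Net rate = 1/16 − 1/29 = (29 − 16)/464 = 13/464 per minute.
Filling time = 1 ÷ (13/464) = 464/13 minutes.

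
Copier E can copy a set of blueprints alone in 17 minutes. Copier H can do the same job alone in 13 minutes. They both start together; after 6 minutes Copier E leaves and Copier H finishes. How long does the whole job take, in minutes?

143/17 minutes

In the first 6 minutes the combined rate is 30/221, so 180/221 of the job is done, leaving 41/221.
After Copier E leaves the rate is 1/13 per minute; the remaining 41/221 takes 41/17 minutes.
Total = 6 + 41/17 = 143/17 minutes.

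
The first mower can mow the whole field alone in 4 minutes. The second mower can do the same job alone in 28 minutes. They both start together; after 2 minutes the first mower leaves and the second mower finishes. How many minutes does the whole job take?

In the first 2 minutes the combined rate is 2/7, so 4/7 of the job is done, leaving 3/7.
After the first mower leaves the rate is 1/28 per minute; the remaining 3/7 takes 12 minutes.
Total = 2 + 12 = 14 minutes.

14 minutes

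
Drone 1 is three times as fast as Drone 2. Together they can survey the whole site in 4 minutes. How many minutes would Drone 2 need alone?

Let Drone 2's rate be r; then Drone 1's rate is 3r, so together (3 + 1)r = 4r = 1/4.
Thus r = 1/16 per minute.
Drone 2 alone: 16 minutes; Drone 1 alone: 16/3 minutes.

16 minutes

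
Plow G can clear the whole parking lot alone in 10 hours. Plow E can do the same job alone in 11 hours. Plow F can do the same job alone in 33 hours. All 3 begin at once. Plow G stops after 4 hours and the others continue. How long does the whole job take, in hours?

99/20 hours

In the first 4 hours the combined rate is 73/330, so 146/165 of the job is done, leaving 19/165.
After Plow G leaves the rate is 4/33 per hour; the remaining 19/165 takes 19/20 hours.
Total = 4 + 19/20 = 99/20 hours.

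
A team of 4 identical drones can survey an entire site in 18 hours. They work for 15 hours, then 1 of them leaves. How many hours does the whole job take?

One drone does 1/72 of the job per hour.
After 15 hours with 4 drones, 5/6 is done (1/6 left).
With 3 drones the rate is 3/72 = 1/24, so the rest takes 1/6 ÷ 1/24 = 4 hours.
Total = 15 + 4 = 19 hours.

19 hours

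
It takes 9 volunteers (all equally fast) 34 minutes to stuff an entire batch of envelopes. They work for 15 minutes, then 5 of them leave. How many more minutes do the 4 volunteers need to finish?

One volunteer does 1/306 of the job per minute.
After 15 minutes with 9 volunteers, 15/34 is done (19/34 left).
With 4 volunteers the rate is 4/306 = 2/153, so the rest takes 19/34 ÷ 2/153 = 171/4 minutes.

171/4 minutes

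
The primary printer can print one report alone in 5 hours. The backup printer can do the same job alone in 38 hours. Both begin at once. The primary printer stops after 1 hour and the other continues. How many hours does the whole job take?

In the first 1 hour the combined rate is 43/190, so 43/190 of the job is done, leaving 147/190.
After the primary printer leaves the rate is 1/38 per hour; the remaining 147/190 takes 147/5 hours.
Total = 1 + 147/5 = 152/5 hours.

152/5 hours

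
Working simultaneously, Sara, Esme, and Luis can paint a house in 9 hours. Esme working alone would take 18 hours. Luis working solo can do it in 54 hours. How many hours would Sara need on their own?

27 hours

Combined rate is 1/9 per hour.
Known contribution: 1/18 + 1/54 = (3 + 1)/54 = 4/54 = 2/27 per hour.
So Sara's rate is 1/9 − 2/27 = 1/27, meaning 27 hours alone.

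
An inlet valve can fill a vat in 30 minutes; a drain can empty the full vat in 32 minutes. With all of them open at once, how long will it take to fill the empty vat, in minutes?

Net rate = 1/30 − 1/32 = (16 − 15)/480 = 1/480 per minute.
Filling time = 1 ÷ (1/480) = 480 minutes.

480 minutes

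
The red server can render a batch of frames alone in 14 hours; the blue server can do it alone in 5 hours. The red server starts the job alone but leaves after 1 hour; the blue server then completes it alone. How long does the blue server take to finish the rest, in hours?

65/14 hours

In 1 hour the red server does 1/14 of the job, leaving 13/14.
The blue server works at 1/5 per hour, so finishing takes 13/14 ÷ 1/5 = 65/14 hours.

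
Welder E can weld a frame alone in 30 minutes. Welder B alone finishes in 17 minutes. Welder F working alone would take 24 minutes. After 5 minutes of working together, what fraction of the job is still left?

Combined rate: 1/30 + 1/17 + 1/24 = (68 + 120 + 85)/2040 = 273/2040 = 91/680 per minute.
In 5 minutes they complete 5·91/680 = 91/136 of the job.
So 45/136 remains.

45/136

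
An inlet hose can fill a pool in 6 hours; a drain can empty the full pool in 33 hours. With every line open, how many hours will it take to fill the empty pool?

Net rate = 1/6 − 1/33 = (11 − 2)/66 = 9/66 = 3/22 per hour.
Filling time = 1 ÷ (3/22) = 22/3 hours.

22/3 hours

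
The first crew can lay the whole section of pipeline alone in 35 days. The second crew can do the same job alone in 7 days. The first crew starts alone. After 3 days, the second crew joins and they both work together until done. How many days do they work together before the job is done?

16/3 days

In the first 3 days the first crew alone does 3/35 of the job, leaving 32/35.
Once everyone is working, combined rate: 1/35 + 1/7 = (1 + 5)/35 = 6/35 per day.
Remaining 32/35 at 6/35 per day takes 16/3 days.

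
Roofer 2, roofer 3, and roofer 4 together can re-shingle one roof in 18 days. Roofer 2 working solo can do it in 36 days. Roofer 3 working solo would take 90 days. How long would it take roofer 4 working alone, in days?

60 days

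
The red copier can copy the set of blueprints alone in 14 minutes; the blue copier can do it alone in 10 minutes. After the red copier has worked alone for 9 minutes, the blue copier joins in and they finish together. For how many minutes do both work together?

In 9 minutes the red copier does 9/14 of the job, leaving 5/14.
The red copier and the blue copier together work at 6/35 per minute, so finishing takes 5/14 ÷ 6/35 = 25/12 minutes.

25/12 minutes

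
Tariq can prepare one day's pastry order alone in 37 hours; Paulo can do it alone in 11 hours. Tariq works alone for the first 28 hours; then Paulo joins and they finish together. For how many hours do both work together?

In 28 hours Tariq does 28/37 of the job, leaving 9/37.
Tariq and Paulo together work at 48/407 per hour, so finishing takes 9/37 ÷ 48/407 = 33/16 hours.

33/16 hours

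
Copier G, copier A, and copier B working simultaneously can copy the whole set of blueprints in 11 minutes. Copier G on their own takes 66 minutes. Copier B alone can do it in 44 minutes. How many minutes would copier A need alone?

Combined rate is 1/11 per minute.
Known contribution: 1/66 + 1/44 = (2 + 3)/132 = 5/132 per minute.
So copier A's rate is 1/11 − 5/132 = 7/132, meaning 132/7 minutes alone.

132/7 minutes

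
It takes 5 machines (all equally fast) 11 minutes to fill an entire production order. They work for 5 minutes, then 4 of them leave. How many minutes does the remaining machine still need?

One machine does 1/55 of the job per minute.
After 5 minutes with 5 machines, 5/11 is done (6/11 left).
With 1 machine the rate is 1/55, so the rest takes 6/11 ÷ 1/55 = 30 minutes.

30 minutes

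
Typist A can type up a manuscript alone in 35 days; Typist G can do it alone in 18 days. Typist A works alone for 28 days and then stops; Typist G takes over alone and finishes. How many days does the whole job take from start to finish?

158/5 days

In 28 days Typist A does 28/35 = 4/5 of the job, leaving 1/5.
Typist G works at 1/18 per day, so finishing takes 1/5 ÷ 1/18 = 18/5 days.
Total time = 28 + 18/5 = 158/5 days.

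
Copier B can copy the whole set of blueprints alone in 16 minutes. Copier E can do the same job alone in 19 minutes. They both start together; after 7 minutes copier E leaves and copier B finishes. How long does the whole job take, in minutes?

192/19 minutes

In the first 7 minutes the combined rate is 35/304, so 245/304 of the job is done, leaving 59/304.
After copier E leaves the rate is 1/16 per minute; the remaining 59/304 takes 59/19 minutes.
Total = 7 + 59/19 = 192/19 minutes.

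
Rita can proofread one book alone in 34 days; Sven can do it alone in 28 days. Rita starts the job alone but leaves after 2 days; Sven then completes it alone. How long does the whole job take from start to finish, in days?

482/17 days

In 2 days Rita does 2/34 = 1/17 of the job, leaving 16/17.
Sven works at 1/28 per day, so finishing takes 16/17 ÷ 1/28 = 448/17 days.
Total time = 2 + 448/17 = 482/17 days.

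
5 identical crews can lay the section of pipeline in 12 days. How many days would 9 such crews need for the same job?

Total work is 5·12 = 60 crew-days.
With 9 crews: 60/9 = 20/3 days.

20/3 days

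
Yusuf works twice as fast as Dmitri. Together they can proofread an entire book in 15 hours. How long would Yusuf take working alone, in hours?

45/2 hours

Let Dmitri's rate be r; then Yusuf's rate is 2r, so together (2 + 1)r = 3r = 1/15.
Thus r = 1/45 per hour.
Dmitri alone: 45 hours; Yusuf alone: 45/2 hours.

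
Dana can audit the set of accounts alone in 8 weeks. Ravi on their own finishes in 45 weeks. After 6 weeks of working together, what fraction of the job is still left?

Combined rate: 1/8 + 1/45 = (45 + 8)/360 = 53/360 per week.
In 6 weeks they complete 6·53/360 = 53/60 of the job.
So 7/60 remains.

7/60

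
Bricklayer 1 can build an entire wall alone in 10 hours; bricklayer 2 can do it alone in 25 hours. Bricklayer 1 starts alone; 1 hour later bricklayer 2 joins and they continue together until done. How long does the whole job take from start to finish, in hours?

In 1 hour bricklayer 1 does 1/10 of the job, leaving 9/10.
Bricklayer 1 and bricklayer 2 together work at 7/50 per hour, so finishing takes 9/10 ÷ 7/50 = 45/7 hours.
Total time = 1 + 45/7 = 52/7 hours.

52/7 hours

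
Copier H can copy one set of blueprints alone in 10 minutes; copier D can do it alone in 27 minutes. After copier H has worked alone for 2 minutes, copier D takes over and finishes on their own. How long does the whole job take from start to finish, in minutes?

118/5 minutes

In 2 minutes copier H does 2/10 = 1/5 of the job, leaving 4/5.
Copier D works at 1/27 per minute, so finishing takes 4/5 ÷ 1/27 = 108/5 minutes.
Total time = 2 + 108/5 = 118/5 minutes.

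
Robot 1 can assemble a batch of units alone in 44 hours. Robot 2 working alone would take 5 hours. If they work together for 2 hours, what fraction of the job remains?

Combined rate: 1/44 + 1/5 = (5 + 44)/220 = 49/220 per hour.
In 2 hours they complete 2·49/220 = 49/110 of the job.
So 61/110 remains.

61/110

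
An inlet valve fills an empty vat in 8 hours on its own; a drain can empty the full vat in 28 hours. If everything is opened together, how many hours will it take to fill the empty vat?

Net rate = 1/8 − 1/28 = (7 − 2)/56 = 5/56 per hour.
Filling time = 1 ÷ (5/56) = 56/5 hours.

56/5 hours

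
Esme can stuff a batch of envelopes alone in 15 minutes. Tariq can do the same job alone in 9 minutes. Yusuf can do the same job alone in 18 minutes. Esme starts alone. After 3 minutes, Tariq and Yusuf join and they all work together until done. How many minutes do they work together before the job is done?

24/7 minutes

In the first 3 minutes Esme alone does 3/15 = 1/5 of the job, leaving 4/5.
Once everyone is working, combined rate: 1/15 + 1/9 + 1/18 = (6 + 10 + 5)/90 = 21/90 = 7/30 per minute.
Remaining 4/5 at 7/30 per minute takes 24/7 minutes.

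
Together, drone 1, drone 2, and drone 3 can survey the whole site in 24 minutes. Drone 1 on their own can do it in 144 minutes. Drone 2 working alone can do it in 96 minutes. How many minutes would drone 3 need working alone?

288/7 minutes

Combined rate is 1/24 per minute.
Known contribution: 1/144 + 1/96 = (2 + 3)/288 = 5/288 per minute.
So drone 3's rate is 1/24 − 5/288 = 7/288, meaning 288/7 minutes alone.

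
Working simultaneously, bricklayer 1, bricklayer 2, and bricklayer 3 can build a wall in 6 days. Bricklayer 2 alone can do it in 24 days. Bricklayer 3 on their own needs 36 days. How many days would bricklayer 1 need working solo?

72/7 days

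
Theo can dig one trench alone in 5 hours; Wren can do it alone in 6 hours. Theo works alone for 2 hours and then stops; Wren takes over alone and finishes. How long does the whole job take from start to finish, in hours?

28/5 hours

In 2 hours Theo does 2/5 of the job, leaving 3/5.
Wren works at 1/6 per hour, so finishing takes 3/5 ÷ 1/6 = 18/5 hours.
Total time = 2 + 18/5 = 28/5 hours.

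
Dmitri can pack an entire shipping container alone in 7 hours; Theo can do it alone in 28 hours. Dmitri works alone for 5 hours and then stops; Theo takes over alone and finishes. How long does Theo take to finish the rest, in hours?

In 5 hours Dmitri does 5/7 of the job, leaving 2/7.
Theo works at 1/28 per hour, so finishing takes 2/7 ÷ 1/28 = 8 hours.

8 hours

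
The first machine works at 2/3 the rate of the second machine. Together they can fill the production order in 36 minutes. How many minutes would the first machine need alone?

90 minutes

Let the second machine's rate be r; then the first machine's rate is (2/3)r, so together (2/3 + 1)r = (5/3)r = 1/36.
Thus r = 1/60 per minute.
The second machine alone: 60 minutes; the first machine alone: 90 minutes.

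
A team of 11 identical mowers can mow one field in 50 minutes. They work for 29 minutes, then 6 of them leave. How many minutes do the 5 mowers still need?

One mower does 1/550 of the job per minute.
After 29 minutes with 11 mowers, 29/50 is done (21/50 left).
With 5 mowers the rate is 5/550 = 1/110, so the rest takes 21/50 ÷ 1/110 = 231/5 minutes.

231/5 minutes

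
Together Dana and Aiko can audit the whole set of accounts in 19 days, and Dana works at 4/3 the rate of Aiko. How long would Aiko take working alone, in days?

Let Aiko's rate be r; then Dana's rate is (4/3)r, so together (4/3 + 1)r = (7/3)r = 1/19.
Thus r = 3/133 per day.
Aiko alone: 133/3 days; Dana alone: 133/4 days.

133/3 days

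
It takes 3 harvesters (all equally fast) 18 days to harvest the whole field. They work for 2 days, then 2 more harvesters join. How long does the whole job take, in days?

One harvester does 1/54 of the job per day.
After 2 days with 3 harvesters, 1/9 is done (8/9 left).
With 5 harvesters the rate is 5/54, so the rest takes 8/9 ÷ 5/54 = 48/5 days.
Total = 2 + 48/5 = 58/5 days.

58/5 days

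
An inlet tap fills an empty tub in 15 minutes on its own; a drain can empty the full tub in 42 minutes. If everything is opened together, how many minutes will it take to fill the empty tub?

Net rate = 1/15 − 1/42 = (14 − 5)/210 = 9/210 = 3/70 per minute.
Filling time = 1 ÷ (3/70) = 70/3 minutes.

70/3 minutes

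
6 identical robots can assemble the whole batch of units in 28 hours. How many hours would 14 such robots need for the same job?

Total work is 6·28 = 168 robot-hours.
With 14 robots: 168/14 = 12 hours.

12 hours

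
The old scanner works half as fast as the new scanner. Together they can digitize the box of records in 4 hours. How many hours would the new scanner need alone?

6 hours

Let the new scanner's rate be r; then the old scanner's rate is (1/2)r, so together (1/2 + 1)r = (3/2)r = 1/4.
Thus r = 1/6 per hour.
The new scanner alone: 6 hours; the old scanner alone: 12 hours.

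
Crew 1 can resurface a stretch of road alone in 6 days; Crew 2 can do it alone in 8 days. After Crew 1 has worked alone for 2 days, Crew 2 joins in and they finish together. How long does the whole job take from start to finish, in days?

30/7 days

In 2 days Crew 1 does 2/6 = 1/3 of the job, leaving 2/3.
Crew 1 and Crew 2 together work at 7/24 per day, so finishing takes 2/3 ÷ 7/24 = 16/7 days.
Total time = 2 + 16/7 = 30/7 days.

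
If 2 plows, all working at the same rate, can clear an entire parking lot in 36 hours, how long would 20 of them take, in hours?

18/5 hours

Total work is 2·36 = 72 plow-hours.
With 20 plows: 72/20 = 18/5 hours.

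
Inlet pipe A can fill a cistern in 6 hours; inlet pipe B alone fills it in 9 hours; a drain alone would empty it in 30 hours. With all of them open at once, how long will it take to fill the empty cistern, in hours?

45/11 hours

Net rate = 1/6 + 1/9 − 1/30 = (15 + 10 − 3)/90 = 22/90 = 11/45 per hour.
Filling time = 1 ÷ (11/45) = 45/11 hours.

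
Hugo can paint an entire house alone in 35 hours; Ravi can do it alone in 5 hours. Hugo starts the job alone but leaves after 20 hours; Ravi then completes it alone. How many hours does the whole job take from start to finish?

155/7 hours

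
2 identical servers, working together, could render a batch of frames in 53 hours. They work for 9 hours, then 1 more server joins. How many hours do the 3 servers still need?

One server does 1/106 of the job per hour.
After 9 hours with 2 servers, 9/53 is done (44/53 left).
With 3 servers the rate is 3/106, so the rest takes 44/53 ÷ 3/106 = 88/3 hours.

88/3 hours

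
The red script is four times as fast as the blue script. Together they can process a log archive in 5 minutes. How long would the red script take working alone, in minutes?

Let the blue script's rate be r; then the red script's rate is 4r, so together (4 + 1)r = 5r = 1/5.
Thus r = 1/25 per minute.
The blue script alone: 25 minutes; the red script alone: 25/4 minutes.

25/4 minutes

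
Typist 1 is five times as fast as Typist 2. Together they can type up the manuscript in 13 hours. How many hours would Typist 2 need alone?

Let Typist 2's rate be r; then Typist 1's rate is 5r, so together (5 + 1)r = 6r = 1/13.
Thus r = 1/78 per hour.
Typist 2 alone: 78 hours; Typist 1 alone: 78/5 hours.

78 hours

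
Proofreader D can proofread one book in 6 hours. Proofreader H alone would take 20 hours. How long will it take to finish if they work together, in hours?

60/13 hours

With two workers the combined time is the product over the sum: 6·20/(6+20) = 120/26 = 60/13 hours.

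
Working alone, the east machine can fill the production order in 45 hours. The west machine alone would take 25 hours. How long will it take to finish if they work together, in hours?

225/14 hours

With two workers the combined time is the product over the sum: 45·25/(45+25) = 1125/70 = 225/14 hours.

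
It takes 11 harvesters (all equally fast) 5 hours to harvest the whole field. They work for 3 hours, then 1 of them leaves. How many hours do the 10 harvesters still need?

One harvester does 1/55 of the job per hour.
After 3 hours with 11 harvesters, 3/5 is done (2/5 left).
With 10 harvesters the rate is 10/55 = 2/11, so the rest takes 2/5 ÷ 2/11 = 11/5 hours.

11/5 hours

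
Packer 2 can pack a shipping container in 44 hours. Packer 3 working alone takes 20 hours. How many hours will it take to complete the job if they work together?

55/4 hours

With two workers the combined time is the product over the sum: 44·20/(44+20) = 880/64 = 55/4 hours.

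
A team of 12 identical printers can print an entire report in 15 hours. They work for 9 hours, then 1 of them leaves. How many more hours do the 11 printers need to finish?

72/11 hours

One printer does 1/180 of the job per hour.
After 9 hours with 12 printers, 3/5 is done (2/5 left).
With 11 printers the rate is 11/180, so the rest takes 2/5 ÷ 11/180 = 72/11 hours.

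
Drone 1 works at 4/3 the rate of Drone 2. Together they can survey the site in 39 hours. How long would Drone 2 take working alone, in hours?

91 hours

Let Drone 2's rate be r; then Drone 1's rate is (4/3)r, so together (4/3 + 1)r = (7/3)r = 1/39.
Thus r = 1/91 per hour.
Drone 2 alone: 91 hours; Drone 1 alone: 273/4 hours.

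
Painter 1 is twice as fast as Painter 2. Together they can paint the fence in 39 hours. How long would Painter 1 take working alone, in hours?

Let Painter 2's rate be r; then Painter 1's rate is 2r, so together (2 + 1)r = 3r = 1/39.
Thus r = 1/117 per hour.
Painter 2 alone: 117 hours; Painter 1 alone: 117/2 hours.

117/2 hours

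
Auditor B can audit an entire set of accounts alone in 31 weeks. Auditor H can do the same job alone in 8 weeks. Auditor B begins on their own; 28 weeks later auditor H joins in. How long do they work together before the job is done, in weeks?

In the first 28 weeks auditor B alone does 28/31 of the job, leaving 3/31.
Once everyone is working, combined rate: 1/31 + 1/8 = (8 + 31)/248 = 39/248 per week.
Remaining 3/31 at 39/248 per week takes 8/13 weeks.

8/13 weeks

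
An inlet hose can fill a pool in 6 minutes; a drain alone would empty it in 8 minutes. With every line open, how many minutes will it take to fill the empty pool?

Net rate = 1/6 − 1/8 = (4 − 3)/24 = 1/24 per minute.
Filling time = 1 ÷ (1/24) = 24 minutes.

24 minutes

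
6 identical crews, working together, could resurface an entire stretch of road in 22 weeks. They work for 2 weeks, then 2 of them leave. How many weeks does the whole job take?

One crew does 1/132 of the job per week.
After 2 weeks with 6 crews, 1/11 is done (10/11 left).
With 4 crews the rate is 4/132 = 1/33, so the rest takes 10/11 ÷ 1/33 = 30 weeks.
Total = 2 + 30 = 32 weeks.

32 weeks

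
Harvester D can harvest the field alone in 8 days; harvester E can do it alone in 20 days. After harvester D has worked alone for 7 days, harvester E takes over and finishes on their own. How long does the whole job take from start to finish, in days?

In 7 days harvester D does 7/8 of the job, leaving 1/8.
Harvester E works at 1/20 per day, so finishing takes 1/8 ÷ 1/20 = 5/2 days.
Total time = 7 + 5/2 = 19/2 days.

19/2 days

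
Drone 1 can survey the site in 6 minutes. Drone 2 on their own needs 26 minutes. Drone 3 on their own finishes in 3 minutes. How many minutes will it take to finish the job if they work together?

13/7 minutes

Combined rate: 1/6 + 1/26 + 1/3 = (13 + 3 + 26)/78 = 42/78 = 7/13 per minute.
Time = 1 ÷ (7/13) = 13/7 minutes.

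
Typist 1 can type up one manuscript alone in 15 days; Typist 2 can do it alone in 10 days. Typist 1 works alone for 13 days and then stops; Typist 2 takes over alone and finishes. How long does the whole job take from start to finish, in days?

43/3 days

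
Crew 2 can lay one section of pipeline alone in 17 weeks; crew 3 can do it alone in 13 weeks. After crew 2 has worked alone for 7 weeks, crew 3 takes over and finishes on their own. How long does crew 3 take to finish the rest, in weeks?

In 7 weeks crew 2 does 7/17 of the job, leaving 10/17.
Crew 3 works at 1/13 per week, so finishing takes 10/17 ÷ 1/13 = 130/17 weeks.

130/17 weeks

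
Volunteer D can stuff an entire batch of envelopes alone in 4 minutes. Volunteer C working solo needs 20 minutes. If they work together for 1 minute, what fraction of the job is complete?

Combined rate: 1/4 + 1/20 = (5 + 1)/20 = 6/20 = 3/10 per minute.
In 1 minute they complete 1·3/10 = 3/10 of the job.

3/10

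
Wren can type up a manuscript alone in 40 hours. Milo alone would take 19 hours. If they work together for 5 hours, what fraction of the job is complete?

59/152

Combined rate: 1/40 + 1/19 = (19 + 40)/760 = 59/760 per hour.
In 5 hours they complete 5·59/760 = 59/152 of the job.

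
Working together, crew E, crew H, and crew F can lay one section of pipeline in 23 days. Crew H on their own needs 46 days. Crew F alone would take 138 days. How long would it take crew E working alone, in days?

69 days

Combined rate is 1/23 per day.
Known contribution: 1/46 + 1/138 = (3 + 1)/138 = 4/138 = 2/69 per day.
So crew E's rate is 1/23 − 2/69 = 1/69, meaning 69 days alone.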